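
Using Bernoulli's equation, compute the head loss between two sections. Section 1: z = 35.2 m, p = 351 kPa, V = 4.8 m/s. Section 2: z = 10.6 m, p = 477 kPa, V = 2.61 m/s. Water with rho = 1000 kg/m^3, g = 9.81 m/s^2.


Total head at each section: H = z + p/(rho*g) + V^2/(2g).
H1 = 35.2 + 351*1000/(1000*9.81) + 4.8^2/(2*9.81)
   = 35.2 + 35.78 + 1.1743
   = 72.154 m.
H2 = 10.6 + 477*1000/(1000*9.81) + 2.61^2/(2*9.81)
   = 10.6 + 48.624 + 0.3472
   = 59.571 m.
h_L = H1 - H2 = 72.154 - 59.571 = 12.583 m.

12.583


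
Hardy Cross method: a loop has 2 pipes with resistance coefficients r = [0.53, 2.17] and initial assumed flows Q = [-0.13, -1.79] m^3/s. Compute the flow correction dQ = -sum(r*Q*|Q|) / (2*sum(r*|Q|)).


Numerator terms (r*Q*|Q|): 0.53*-0.13*|-0.13| = -0.009; 2.17*-1.79*|-1.79| = -6.9529.
Sum of numerator = -6.9619.
Denominator terms (r*|Q|): 0.53*|-0.13| = 0.0689; 2.17*|-1.79| = 3.8843.
2 * sum of denominator = 2 * 3.9532 = 7.9064.
dQ = --6.9619 / 7.9064 = 0.8805 m^3/s.

0.8805


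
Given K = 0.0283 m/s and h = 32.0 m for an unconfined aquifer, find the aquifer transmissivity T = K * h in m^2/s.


Transmissivity is defined as T = K * h.
T = 0.0283 * 32.0
  = 0.9056 m^2/s.

0.9056


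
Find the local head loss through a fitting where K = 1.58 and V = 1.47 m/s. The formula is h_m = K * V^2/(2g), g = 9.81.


Minor loss formula: h_m = K * V^2/(2g).
V^2 = 1.47^2 = 2.1609.
V^2/(2g) = 2.1609 / 19.62 = 0.1101 m.
h_m = 1.58 * 0.1101 = 0.174 m.

0.174


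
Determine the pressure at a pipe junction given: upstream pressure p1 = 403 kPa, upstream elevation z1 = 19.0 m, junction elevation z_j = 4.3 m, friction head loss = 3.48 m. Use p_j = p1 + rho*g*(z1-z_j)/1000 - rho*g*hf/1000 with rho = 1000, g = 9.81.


Junction pressure: p_j = p1 + rho*g*(z1 - z_j)/1000 - rho*g*hf/1000.
Elevation term = 1000*9.81*(19.0 - 4.3)/1000 = 144.207 kPa.
Friction term = 1000*9.81*3.48/1000 = 34.139 kPa.
p_j = 403 + 144.207 - 34.139 = 513.07 kPa.

513.07


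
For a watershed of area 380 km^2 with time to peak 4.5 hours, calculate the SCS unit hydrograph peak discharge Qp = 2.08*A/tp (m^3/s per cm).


SCS formula: Qp = 2.08 * A / tp.
Qp = 2.08 * 380 / 4.5
   = 790.4 / 4.5
   = 175.64 m^3/s per cm.

175.64


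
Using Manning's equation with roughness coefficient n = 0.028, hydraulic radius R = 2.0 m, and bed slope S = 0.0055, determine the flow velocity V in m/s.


Manning's equation gives V = (1/n) * R^(2/3) * S^(1/2).
First, compute R^(2/3) = 2.0^(2/3) = 1.5874.
Next, S^(1/2) = 0.0055^(1/2) = 0.074162.
Then 1/n = 1/0.028 = 35.71.
V = 35.71 * 1.5874 * 0.074162 = 4.2045 m/s.

4.2045


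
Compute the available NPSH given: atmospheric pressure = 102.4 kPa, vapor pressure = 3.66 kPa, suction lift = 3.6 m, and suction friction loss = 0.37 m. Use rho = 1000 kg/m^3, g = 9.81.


NPSHa = p_atm/(rho*g) - z_s - hf_s - p_vap/(rho*g).
p_atm/(rho*g) = 102.4*1000 / (1000*9.81) = 10.438 m.
p_vap/(rho*g) = 3.66*1000 / (1000*9.81) = 0.373 m.
NPSHa = 10.438 - 3.6 - 0.37 - 0.373
      = 6.1 m.

6.1


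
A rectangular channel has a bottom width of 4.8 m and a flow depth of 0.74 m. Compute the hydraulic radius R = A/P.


For a rectangular section:
Flow area A = b * y = 4.8 * 0.74 = 3.55 m^2.
Wetted perimeter P = b + 2y = 4.8 + 2*0.74 = 6.28 m.
Hydraulic radius R = A/P = 3.55 / 6.28 = 0.5656 m.

0.5656


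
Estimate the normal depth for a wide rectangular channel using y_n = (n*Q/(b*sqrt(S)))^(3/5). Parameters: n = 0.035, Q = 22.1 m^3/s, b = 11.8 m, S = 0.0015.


We use the wide-channel approximation y_n = (n*Q/(b*sqrt(S)))^(3/5).
sqrt(S) = sqrt(0.0015) = 0.03873.
Numerator: n*Q = 0.035 * 22.1 = 0.7735.
Denominator: b*sqrt(S) = 11.8 * 0.03873 = 0.457014.
arg = 1.6925.
y_n = 1.6925^(3/5) = 1.3713 m.

1.3713


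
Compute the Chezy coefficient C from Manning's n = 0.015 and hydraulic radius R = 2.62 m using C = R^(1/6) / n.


The Chezy coefficient relates to Manning's n through C = R^(1/6) / n.
R^(1/6) = 2.62^(1/6) = 1.174132.
C = 1.174132 / 0.015 = 78.28 m^(1/2)/s.

78.28


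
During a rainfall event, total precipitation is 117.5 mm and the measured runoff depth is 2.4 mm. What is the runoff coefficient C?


The runoff coefficient C = runoff depth / rainfall depth.
C = 2.4 / 117.5
  = 0.0204.

0.0204


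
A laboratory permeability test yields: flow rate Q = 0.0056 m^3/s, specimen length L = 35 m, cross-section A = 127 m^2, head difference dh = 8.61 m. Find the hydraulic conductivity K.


From K = Q*L / (A*dh):
Numerator: Q*L = 0.0056 * 35 = 0.196.
Denominator: A*dh = 127 * 8.61 = 1093.47.
K = 0.196 / 1093.47 = 0.000179 m/s.

0.000179


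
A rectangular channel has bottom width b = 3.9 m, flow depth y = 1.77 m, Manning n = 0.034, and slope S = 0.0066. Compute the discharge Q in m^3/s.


For a rectangular channel, the cross-sectional area A = b * y = 3.9 * 1.77 = 6.9 m^2.
The wetted perimeter P = b + 2y = 3.9 + 2*1.77 = 7.44 m.
Hydraulic radius R = A/P = 6.9/7.44 = 0.9278 m.
Velocity V = (1/n)*R^(2/3)*S^(1/2) = (1/0.034)*0.9278^(2/3)*0.0066^(1/2) = 2.273 m/s.
Discharge Q = A * V = 6.9 * 2.273 = 15.691 m^3/s.

15.691


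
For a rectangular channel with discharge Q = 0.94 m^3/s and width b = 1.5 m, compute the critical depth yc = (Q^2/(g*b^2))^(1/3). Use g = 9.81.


Using yc = (Q^2 / (g * b^2))^(1/3):
Q^2 = 0.94^2 = 0.88.
g * b^2 = 9.81 * 1.5^2 = 9.81 * 2.25 = 22.07.
Q^2 / (g*b^2) = 0.88 / 22.07 = 0.0399.
yc = 0.0399^(1/3) = 0.3421 m.

0.3421


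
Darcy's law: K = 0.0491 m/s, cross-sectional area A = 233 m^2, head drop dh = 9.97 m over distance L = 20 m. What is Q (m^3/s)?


Darcy's law: Q = K * A * i, where i = dh/L.
Hydraulic gradient i = 9.97 / 20 = 0.4985.
Q = 0.0491 * 233 * 0.4985
  = 5.703 m^3/s.

5.703


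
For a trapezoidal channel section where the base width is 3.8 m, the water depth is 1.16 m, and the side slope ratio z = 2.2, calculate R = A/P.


For a trapezoidal section with side slope z:
A = (b + z*y)*y = (3.8 + 2.2*1.16)*1.16 = 7.368 m^2.
P = b + 2*y*sqrt(1 + z^2) = 3.8 + 2*1.16*sqrt(1 + 2.2^2) = 9.407 m.
R = A/P = 7.368 / 9.407 = 0.7833 m.

0.7833


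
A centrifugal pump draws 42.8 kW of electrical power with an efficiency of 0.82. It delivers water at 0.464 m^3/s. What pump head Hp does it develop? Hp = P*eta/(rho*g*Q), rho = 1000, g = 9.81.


Pump head formula: Hp = P * eta / (rho * g * Q).
Numerator: P * eta = 42.8 * 1000 * 0.82 = 35096.0 W.
Denominator: rho * g * Q = 1000 * 9.81 * 0.464 = 4551.84.
Hp = 35096.0 / 4551.84 = 7.71 m.

7.71


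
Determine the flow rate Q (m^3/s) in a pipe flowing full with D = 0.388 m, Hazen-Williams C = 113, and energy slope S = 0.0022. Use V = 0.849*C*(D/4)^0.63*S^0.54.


For a full circular pipe, R = D/4 = 0.388/4 = 0.097 m.
V = 0.849 * 113 * 0.097^0.63 * 0.0022^0.54
  = 0.849 * 113 * 0.229967 * 0.03672
  = 0.8101 m/s.
Pipe area A = pi*D^2/4 = pi*0.388^2/4 = 0.1182 m^2.
Q = A * V = 0.1182 * 0.8101 = 0.0958 m^3/s.

0.0958


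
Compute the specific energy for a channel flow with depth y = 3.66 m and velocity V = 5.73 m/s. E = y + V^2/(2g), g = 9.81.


Specific energy E = y + V^2/(2g).
Velocity head = V^2/(2g) = 5.73^2 / (2*9.81) = 32.8329 / 19.62 = 1.6734 m.
E = 3.66 + 1.6734 = 5.3334 m.

5.3334


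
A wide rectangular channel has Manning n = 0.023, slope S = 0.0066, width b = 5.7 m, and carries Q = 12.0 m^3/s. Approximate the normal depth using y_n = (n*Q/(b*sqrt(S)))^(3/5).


We use the wide-channel approximation y_n = (n*Q/(b*sqrt(S)))^(3/5).
sqrt(S) = sqrt(0.0066) = 0.08124.
Numerator: n*Q = 0.023 * 12.0 = 0.276.
Denominator: b*sqrt(S) = 5.7 * 0.08124 = 0.463068.
arg = 0.596.
y_n = 0.596^(3/5) = 0.7331 m.

0.7331


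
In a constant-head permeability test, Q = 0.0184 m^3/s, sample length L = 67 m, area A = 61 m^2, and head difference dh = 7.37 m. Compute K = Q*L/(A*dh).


From K = Q*L / (A*dh):
Numerator: Q*L = 0.0184 * 67 = 1.2328.
Denominator: A*dh = 61 * 7.37 = 449.57.
K = 1.2328 / 449.57 = 0.002742 m/s.

0.002742


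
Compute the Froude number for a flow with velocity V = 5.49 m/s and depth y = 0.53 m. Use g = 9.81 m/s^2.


The Froude number is defined as Fr = V / sqrt(g*y).
g*y = 9.81 * 0.53 = 5.1993.
sqrt(g*y) = sqrt(5.1993) = 2.2802.
Fr = 5.49 / 2.2802 = 2.4077.

2.4077


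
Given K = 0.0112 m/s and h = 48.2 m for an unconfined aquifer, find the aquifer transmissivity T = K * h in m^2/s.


Transmissivity is defined as T = K * h.
T = 0.0112 * 48.2
  = 0.5398 m^2/s.

0.5398


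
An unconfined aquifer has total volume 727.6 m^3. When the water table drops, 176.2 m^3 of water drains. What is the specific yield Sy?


Specific yield Sy = Volume drained / Total volume.
Sy = 176.2 / 727.6
   = 0.2422.

0.2422


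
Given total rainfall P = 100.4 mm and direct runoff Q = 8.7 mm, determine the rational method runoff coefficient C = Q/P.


The runoff coefficient C = runoff depth / rainfall depth.
C = 8.7 / 100.4
  = 0.0867.

0.0867


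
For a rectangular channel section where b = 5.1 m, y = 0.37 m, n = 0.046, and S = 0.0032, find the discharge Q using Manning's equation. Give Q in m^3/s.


For a rectangular channel, the cross-sectional area A = b * y = 5.1 * 0.37 = 1.89 m^2.
The wetted perimeter P = b + 2y = 5.1 + 2*0.37 = 5.84 m.
Hydraulic radius R = A/P = 1.89/5.84 = 0.3231 m.
Velocity V = (1/n)*R^(2/3)*S^(1/2) = (1/0.046)*0.3231^(2/3)*0.0032^(1/2) = 0.5791 m/s.
Discharge Q = A * V = 1.89 * 0.5791 = 1.093 m^3/s.

1.093


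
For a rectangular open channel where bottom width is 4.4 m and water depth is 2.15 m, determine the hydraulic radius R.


For a rectangular section:
Flow area A = b * y = 4.4 * 2.15 = 9.46 m^2.
Wetted perimeter P = b + 2y = 4.4 + 2*2.15 = 8.7 m.
Hydraulic radius R = A/P = 9.46 / 8.7 = 1.0874 m.

1.0874


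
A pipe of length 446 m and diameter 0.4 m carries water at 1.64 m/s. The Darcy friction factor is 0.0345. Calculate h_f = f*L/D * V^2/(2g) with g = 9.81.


Darcy-Weisbach equation: h_f = f * (L/D) * V^2/(2g).
f * L/D = 0.0345 * 446/0.4 = 38.4675.
V^2/(2g) = 1.64^2 / (2*9.81) = 2.6896 / 19.62 = 0.1371 m.
h_f = 38.4675 * 0.1371 = 5.273 m.

5.273


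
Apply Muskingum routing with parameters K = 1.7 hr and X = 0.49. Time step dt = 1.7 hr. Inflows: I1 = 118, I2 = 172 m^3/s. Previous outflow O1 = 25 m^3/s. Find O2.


Muskingum coefficients:
denom = 2*K*(1-X) + dt = 2*1.7*(1-0.49) + 1.7 = 3.434.
C0 = (dt - 2*K*X)/denom = (1.7 - 2*1.7*0.49)/3.434 = 0.0099.
C1 = (dt + 2*K*X)/denom = (1.7 + 2*1.7*0.49)/3.434 = 0.9802.
C2 = (2*K*(1-X) - dt)/denom = 0.0099.
O2 = C0*I2 + C1*I1 + C2*O1
   = 0.0099*172 + 0.9802*118 + 0.0099*25
   = 117.61 m^3/s.

117.61


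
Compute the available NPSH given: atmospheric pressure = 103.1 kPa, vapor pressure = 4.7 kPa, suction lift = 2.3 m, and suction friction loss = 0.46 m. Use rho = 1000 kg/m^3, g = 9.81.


NPSHa = p_atm/(rho*g) - z_s - hf_s - p_vap/(rho*g).
p_atm/(rho*g) = 103.1*1000 / (1000*9.81) = 10.51 m.
p_vap/(rho*g) = 4.7*1000 / (1000*9.81) = 0.479 m.
NPSHa = 10.51 - 2.3 - 0.46 - 0.479
      = 7.27 m.

7.27


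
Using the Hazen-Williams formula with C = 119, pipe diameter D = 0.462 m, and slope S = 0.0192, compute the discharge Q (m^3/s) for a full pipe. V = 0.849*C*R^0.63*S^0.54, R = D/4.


For a full circular pipe, R = D/4 = 0.462/4 = 0.1155 m.
V = 0.849 * 119 * 0.1155^0.63 * 0.0192^0.54
  = 0.849 * 119 * 0.2567 * 0.118299
  = 3.0681 m/s.
Pipe area A = pi*D^2/4 = pi*0.462^2/4 = 0.1676 m^2.
Q = A * V = 0.1676 * 3.0681 = 0.5143 m^3/s.

0.5143


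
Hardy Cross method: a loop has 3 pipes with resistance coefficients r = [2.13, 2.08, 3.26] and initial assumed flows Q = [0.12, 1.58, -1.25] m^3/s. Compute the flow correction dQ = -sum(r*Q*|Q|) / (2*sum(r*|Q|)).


Numerator terms (r*Q*|Q|): 2.13*0.12*|0.12| = 0.0307; 2.08*1.58*|1.58| = 5.1925; 3.26*-1.25*|-1.25| = -5.0937.
Sum of numerator = 0.1294.
Denominator terms (r*|Q|): 2.13*|0.12| = 0.2556; 2.08*|1.58| = 3.2864; 3.26*|-1.25| = 4.075.
2 * sum of denominator = 2 * 7.617 = 15.234.
dQ = -0.1294 / 15.234 = -0.0085 m^3/s.

-0.0085


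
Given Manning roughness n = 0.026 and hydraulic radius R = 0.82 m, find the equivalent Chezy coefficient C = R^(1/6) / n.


The Chezy coefficient relates to Manning's n through C = R^(1/6) / n.
R^(1/6) = 0.82^(1/6) = 0.967466.
C = 0.967466 / 0.026 = 37.21 m^(1/2)/s.

37.21


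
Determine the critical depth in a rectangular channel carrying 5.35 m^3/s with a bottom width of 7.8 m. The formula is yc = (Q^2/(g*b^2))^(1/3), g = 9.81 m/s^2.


Using yc = (Q^2 / (g * b^2))^(1/3):
Q^2 = 5.35^2 = 28.62.
g * b^2 = 9.81 * 7.8^2 = 9.81 * 60.84 = 596.84.
Q^2 / (g*b^2) = 28.62 / 596.84 = 0.048.
yc = 0.048^(1/3) = 0.3633 m.

0.3633


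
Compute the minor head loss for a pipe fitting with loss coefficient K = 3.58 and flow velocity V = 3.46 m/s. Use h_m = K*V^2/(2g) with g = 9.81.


Minor loss formula: h_m = K * V^2/(2g).
V^2 = 3.46^2 = 11.9716.
V^2/(2g) = 11.9716 / 19.62 = 0.6102 m.
h_m = 3.58 * 0.6102 = 2.1844 m.

2.1844


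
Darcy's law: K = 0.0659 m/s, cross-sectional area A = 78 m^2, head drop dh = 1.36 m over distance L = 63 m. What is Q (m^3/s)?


Darcy's law: Q = K * A * i, where i = dh/L.
Hydraulic gradient i = 1.36 / 63 = 0.021587.
Q = 0.0659 * 78 * 0.021587
  = 0.111 m^3/s.

0.111


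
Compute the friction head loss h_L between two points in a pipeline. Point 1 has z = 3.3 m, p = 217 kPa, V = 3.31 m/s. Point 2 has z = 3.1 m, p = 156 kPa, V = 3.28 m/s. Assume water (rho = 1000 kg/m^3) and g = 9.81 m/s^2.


Total head at each section: H = z + p/(rho*g) + V^2/(2g).
H1 = 3.3 + 217*1000/(1000*9.81) + 3.31^2/(2*9.81)
   = 3.3 + 22.12 + 0.5584
   = 25.979 m.
H2 = 3.1 + 156*1000/(1000*9.81) + 3.28^2/(2*9.81)
   = 3.1 + 15.902 + 0.5483
   = 19.55 m.
h_L = H1 - H2 = 25.979 - 19.55 = 6.428 m.

6.428


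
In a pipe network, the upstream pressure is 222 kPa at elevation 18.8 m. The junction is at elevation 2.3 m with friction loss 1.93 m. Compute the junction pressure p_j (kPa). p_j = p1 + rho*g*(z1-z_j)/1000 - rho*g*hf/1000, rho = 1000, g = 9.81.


Junction pressure: p_j = p1 + rho*g*(z1 - z_j)/1000 - rho*g*hf/1000.
Elevation term = 1000*9.81*(18.8 - 2.3)/1000 = 161.865 kPa.
Friction term = 1000*9.81*1.93/1000 = 18.933 kPa.
p_j = 222 + 161.865 - 18.933 = 364.93 kPa.

364.93


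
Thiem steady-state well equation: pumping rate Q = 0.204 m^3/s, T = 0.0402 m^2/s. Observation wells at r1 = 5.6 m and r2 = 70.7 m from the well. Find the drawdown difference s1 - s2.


Thiem equation: s1 - s2 = Q/(2*pi*T) * ln(r2/r1).
ln(r2/r1) = ln(70.7/5.6) = 2.5357.
Q/(2*pi*T) = 0.204 / (2*pi*0.0402) = 0.204 / 0.2526 = 0.8077.
s1 - s2 = 0.8077 * 2.5357 = 2.0479 m.

2.0479


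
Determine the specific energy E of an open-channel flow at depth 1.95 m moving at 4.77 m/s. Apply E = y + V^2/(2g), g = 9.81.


Specific energy E = y + V^2/(2g).
Velocity head = V^2/(2g) = 4.77^2 / (2*9.81) = 22.7529 / 19.62 = 1.1597 m.
E = 1.95 + 1.1597 = 3.1097 m.

3.1097


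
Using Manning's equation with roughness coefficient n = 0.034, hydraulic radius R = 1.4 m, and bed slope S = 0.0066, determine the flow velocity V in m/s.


Manning's equation gives V = (1/n) * R^(2/3) * S^(1/2).
First, compute R^(2/3) = 1.4^(2/3) = 1.2515.
Next, S^(1/2) = 0.0066^(1/2) = 0.08124.
Then 1/n = 1/0.034 = 29.41.
V = 29.41 * 1.2515 * 0.08124 = 2.9903 m/s.

2.9903


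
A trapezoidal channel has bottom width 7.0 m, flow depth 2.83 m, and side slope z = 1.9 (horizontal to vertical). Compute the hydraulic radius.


For a trapezoidal section with side slope z:
A = (b + z*y)*y = (7.0 + 1.9*2.83)*2.83 = 35.027 m^2.
P = b + 2*y*sqrt(1 + z^2) = 7.0 + 2*2.83*sqrt(1 + 1.9^2) = 19.153 m.
R = A/P = 35.027 / 19.153 = 1.8288 m.

1.8288


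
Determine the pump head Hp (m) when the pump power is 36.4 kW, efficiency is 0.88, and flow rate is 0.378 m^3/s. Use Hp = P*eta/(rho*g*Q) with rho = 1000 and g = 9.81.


Pump head formula: Hp = P * eta / (rho * g * Q).
Numerator: P * eta = 36.4 * 1000 * 0.88 = 32032.0 W.
Denominator: rho * g * Q = 1000 * 9.81 * 0.378 = 3708.18.
Hp = 32032.0 / 3708.18 = 8.64 m.

8.64


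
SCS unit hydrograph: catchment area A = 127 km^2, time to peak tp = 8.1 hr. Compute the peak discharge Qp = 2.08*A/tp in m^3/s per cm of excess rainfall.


SCS formula: Qp = 2.08 * A / tp.
Qp = 2.08 * 127 / 8.1
   = 264.16 / 8.1
   = 32.61 m^3/s per cm.

32.61


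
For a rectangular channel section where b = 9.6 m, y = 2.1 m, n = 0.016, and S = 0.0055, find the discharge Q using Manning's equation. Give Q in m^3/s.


For a rectangular channel, the cross-sectional area A = b * y = 9.6 * 2.1 = 20.16 m^2.
The wetted perimeter P = b + 2y = 9.6 + 2*2.1 = 13.8 m.
Hydraulic radius R = A/P = 20.16/13.8 = 1.4609 m.
Velocity V = (1/n)*R^(2/3)*S^(1/2) = (1/0.016)*1.4609^(2/3)*0.0055^(1/2) = 5.9676 m/s.
Discharge Q = A * V = 20.16 * 5.9676 = 120.308 m^3/s.

120.308


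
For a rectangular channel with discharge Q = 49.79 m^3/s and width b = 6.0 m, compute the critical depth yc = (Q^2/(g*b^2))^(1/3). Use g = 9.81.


Using yc = (Q^2 / (g * b^2))^(1/3):
Q^2 = 49.79^2 = 2479.04.
g * b^2 = 9.81 * 6.0^2 = 9.81 * 36.0 = 353.16.
Q^2 / (g*b^2) = 2479.04 / 353.16 = 7.0196.
yc = 7.0196^(1/3) = 1.9147 m.

1.9147


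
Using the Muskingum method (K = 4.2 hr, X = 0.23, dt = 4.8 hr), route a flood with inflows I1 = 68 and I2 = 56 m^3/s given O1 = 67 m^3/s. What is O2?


Muskingum coefficients:
denom = 2*K*(1-X) + dt = 2*4.2*(1-0.23) + 4.8 = 11.268.
C0 = (dt - 2*K*X)/denom = (4.8 - 2*4.2*0.23)/11.268 = 0.2545.
C1 = (dt + 2*K*X)/denom = (4.8 + 2*4.2*0.23)/11.268 = 0.5974.
C2 = (2*K*(1-X) - dt)/denom = 0.148.
O2 = C0*I2 + C1*I1 + C2*O1
   = 0.2545*56 + 0.5974*68 + 0.148*67
   = 64.8 m^3/s.

64.8


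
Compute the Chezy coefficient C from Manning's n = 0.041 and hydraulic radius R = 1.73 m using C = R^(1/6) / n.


The Chezy coefficient relates to Manning's n through C = R^(1/6) / n.
R^(1/6) = 1.73^(1/6) = 1.095656.
C = 1.095656 / 0.041 = 26.72 m^(1/2)/s.

26.72


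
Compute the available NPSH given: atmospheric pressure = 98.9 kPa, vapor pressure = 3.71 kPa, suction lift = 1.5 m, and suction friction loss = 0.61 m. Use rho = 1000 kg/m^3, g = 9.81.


NPSHa = p_atm/(rho*g) - z_s - hf_s - p_vap/(rho*g).
p_atm/(rho*g) = 98.9*1000 / (1000*9.81) = 10.082 m.
p_vap/(rho*g) = 3.71*1000 / (1000*9.81) = 0.378 m.
NPSHa = 10.082 - 1.5 - 0.61 - 0.378
      = 7.59 m.

7.59


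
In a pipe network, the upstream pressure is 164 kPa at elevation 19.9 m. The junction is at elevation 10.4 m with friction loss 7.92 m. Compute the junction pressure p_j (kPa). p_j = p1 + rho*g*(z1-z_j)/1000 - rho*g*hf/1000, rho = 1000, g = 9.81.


Junction pressure: p_j = p1 + rho*g*(z1 - z_j)/1000 - rho*g*hf/1000.
Elevation term = 1000*9.81*(19.9 - 10.4)/1000 = 93.195 kPa.
Friction term = 1000*9.81*7.92/1000 = 77.695 kPa.
p_j = 164 + 93.195 - 77.695 = 179.5 kPa.

179.5


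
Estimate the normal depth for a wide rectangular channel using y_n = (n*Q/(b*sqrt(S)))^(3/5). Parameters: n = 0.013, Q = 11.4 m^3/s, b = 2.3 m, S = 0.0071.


We use the wide-channel approximation y_n = (n*Q/(b*sqrt(S)))^(3/5).
sqrt(S) = sqrt(0.0071) = 0.084261.
Numerator: n*Q = 0.013 * 11.4 = 0.1482.
Denominator: b*sqrt(S) = 2.3 * 0.084261 = 0.1938.
arg = 0.7647.
y_n = 0.7647^(3/5) = 0.8513 m.

0.8513


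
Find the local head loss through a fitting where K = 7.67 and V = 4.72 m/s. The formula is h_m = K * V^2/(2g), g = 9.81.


Minor loss formula: h_m = K * V^2/(2g).
V^2 = 4.72^2 = 22.2784.
V^2/(2g) = 22.2784 / 19.62 = 1.1355 m.
h_m = 7.67 * 1.1355 = 8.7092 m.

8.7092


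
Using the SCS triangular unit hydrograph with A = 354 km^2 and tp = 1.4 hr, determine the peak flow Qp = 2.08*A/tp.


SCS formula: Qp = 2.08 * A / tp.
Qp = 2.08 * 354 / 1.4
   = 736.32 / 1.4
   = 525.94 m^3/s per cm.

525.94


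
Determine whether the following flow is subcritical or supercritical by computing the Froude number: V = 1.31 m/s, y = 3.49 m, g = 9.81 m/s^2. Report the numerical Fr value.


The Froude number is defined as Fr = V / sqrt(g*y).
g*y = 9.81 * 3.49 = 34.2369.
sqrt(g*y) = sqrt(34.2369) = 5.8512.
Fr = 1.31 / 5.8512 = 0.2239.
Since Fr < 1, the flow is subcritical.

0.2239


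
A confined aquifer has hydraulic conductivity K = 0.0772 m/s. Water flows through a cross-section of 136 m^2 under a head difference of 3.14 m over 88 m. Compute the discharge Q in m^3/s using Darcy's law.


Darcy's law: Q = K * A * i, where i = dh/L.
Hydraulic gradient i = 3.14 / 88 = 0.035682.
Q = 0.0772 * 136 * 0.035682
  = 0.3746 m^3/s.

0.3746


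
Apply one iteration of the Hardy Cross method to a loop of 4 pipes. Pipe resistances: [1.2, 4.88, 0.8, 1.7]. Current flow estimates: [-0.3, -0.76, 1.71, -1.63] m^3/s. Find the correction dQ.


Numerator terms (r*Q*|Q|): 1.2*-0.3*|-0.3| = -0.108; 4.88*-0.76*|-0.76| = -2.8187; 0.8*1.71*|1.71| = 2.3393; 1.7*-1.63*|-1.63| = -4.5167.
Sum of numerator = -5.1041.
Denominator terms (r*|Q|): 1.2*|-0.3| = 0.36; 4.88*|-0.76| = 3.7088; 0.8*|1.71| = 1.368; 1.7*|-1.63| = 2.771.
2 * sum of denominator = 2 * 8.2078 = 16.4156.
dQ = --5.1041 / 16.4156 = 0.3109 m^3/s.

0.3109


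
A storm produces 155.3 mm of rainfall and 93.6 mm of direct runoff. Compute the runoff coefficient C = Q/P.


The runoff coefficient C = runoff depth / rainfall depth.
C = 93.6 / 155.3
  = 0.6027.

0.6027


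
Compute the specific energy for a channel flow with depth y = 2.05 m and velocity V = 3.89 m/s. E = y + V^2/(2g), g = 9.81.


Specific energy E = y + V^2/(2g).
Velocity head = V^2/(2g) = 3.89^2 / (2*9.81) = 15.1321 / 19.62 = 0.7713 m.
E = 2.05 + 0.7713 = 2.8213 m.

2.8213


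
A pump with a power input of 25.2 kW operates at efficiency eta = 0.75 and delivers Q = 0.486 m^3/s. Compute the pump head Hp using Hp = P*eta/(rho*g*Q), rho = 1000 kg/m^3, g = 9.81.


Pump head formula: Hp = P * eta / (rho * g * Q).
Numerator: P * eta = 25.2 * 1000 * 0.75 = 18900.0 W.
Denominator: rho * g * Q = 1000 * 9.81 * 0.486 = 4767.66.
Hp = 18900.0 / 4767.66 = 3.96 m.

3.96


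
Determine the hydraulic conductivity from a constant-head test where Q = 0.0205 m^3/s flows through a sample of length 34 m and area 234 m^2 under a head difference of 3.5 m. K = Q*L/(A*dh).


From K = Q*L / (A*dh):
Numerator: Q*L = 0.0205 * 34 = 0.697.
Denominator: A*dh = 234 * 3.5 = 819.0.
K = 0.697 / 819.0 = 0.000851 m/s.

0.000851


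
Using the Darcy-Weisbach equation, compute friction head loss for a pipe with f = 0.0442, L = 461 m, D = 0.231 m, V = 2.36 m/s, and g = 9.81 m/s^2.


Darcy-Weisbach equation: h_f = f * (L/D) * V^2/(2g).
f * L/D = 0.0442 * 461/0.231 = 88.2087.
V^2/(2g) = 2.36^2 / (2*9.81) = 5.5696 / 19.62 = 0.2839 m.
h_f = 88.2087 * 0.2839 = 25.04 m.

25.04


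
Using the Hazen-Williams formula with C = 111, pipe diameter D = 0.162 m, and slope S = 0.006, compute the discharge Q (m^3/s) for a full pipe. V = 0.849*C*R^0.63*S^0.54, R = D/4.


For a full circular pipe, R = D/4 = 0.162/4 = 0.0405 m.
V = 0.849 * 111 * 0.0405^0.63 * 0.006^0.54
  = 0.849 * 111 * 0.132647 * 0.063125
  = 0.7891 m/s.
Pipe area A = pi*D^2/4 = pi*0.162^2/4 = 0.0206 m^2.
Q = A * V = 0.0206 * 0.7891 = 0.0163 m^3/s.

0.0163


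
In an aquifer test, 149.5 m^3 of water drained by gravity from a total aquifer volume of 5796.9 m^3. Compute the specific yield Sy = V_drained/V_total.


Specific yield Sy = Volume drained / Total volume.
Sy = 149.5 / 5796.9
   = 0.0258.

0.0258


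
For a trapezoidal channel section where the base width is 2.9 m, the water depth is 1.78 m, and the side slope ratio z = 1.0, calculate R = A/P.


For a trapezoidal section with side slope z:
A = (b + z*y)*y = (2.9 + 1.0*1.78)*1.78 = 8.33 m^2.
P = b + 2*y*sqrt(1 + z^2) = 2.9 + 2*1.78*sqrt(1 + 1.0^2) = 7.935 m.
R = A/P = 8.33 / 7.935 = 1.0499 m.

1.0499


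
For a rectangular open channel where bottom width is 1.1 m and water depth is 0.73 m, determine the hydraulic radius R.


For a rectangular section:
Flow area A = b * y = 1.1 * 0.73 = 0.8 m^2.
Wetted perimeter P = b + 2y = 1.1 + 2*0.73 = 2.56 m.
Hydraulic radius R = A/P = 0.8 / 2.56 = 0.3137 m.

0.3137


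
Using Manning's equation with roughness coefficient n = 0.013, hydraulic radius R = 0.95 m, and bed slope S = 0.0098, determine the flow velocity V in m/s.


Manning's equation gives V = (1/n) * R^(2/3) * S^(1/2).
First, compute R^(2/3) = 0.95^(2/3) = 0.9664.
Next, S^(1/2) = 0.0098^(1/2) = 0.098995.
Then 1/n = 1/0.013 = 76.92.
V = 76.92 * 0.9664 * 0.098995 = 7.359 m/s.

7.359


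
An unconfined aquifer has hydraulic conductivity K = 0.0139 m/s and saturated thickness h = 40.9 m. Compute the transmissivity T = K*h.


Transmissivity is defined as T = K * h.
T = 0.0139 * 40.9
  = 0.5685 m^2/s.

0.5685


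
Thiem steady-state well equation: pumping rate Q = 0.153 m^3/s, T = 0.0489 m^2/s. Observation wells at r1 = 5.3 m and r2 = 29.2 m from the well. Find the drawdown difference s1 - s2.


Thiem equation: s1 - s2 = Q/(2*pi*T) * ln(r2/r1).
ln(r2/r1) = ln(29.2/5.3) = 1.7065.
Q/(2*pi*T) = 0.153 / (2*pi*0.0489) = 0.153 / 0.3072 = 0.498.
s1 - s2 = 0.498 * 1.7065 = 0.8498 m.

0.8498


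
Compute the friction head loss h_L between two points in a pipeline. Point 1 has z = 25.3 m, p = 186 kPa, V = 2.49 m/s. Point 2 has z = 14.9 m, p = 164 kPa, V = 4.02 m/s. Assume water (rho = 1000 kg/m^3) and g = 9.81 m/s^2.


Total head at each section: H = z + p/(rho*g) + V^2/(2g).
H1 = 25.3 + 186*1000/(1000*9.81) + 2.49^2/(2*9.81)
   = 25.3 + 18.96 + 0.316
   = 44.576 m.
H2 = 14.9 + 164*1000/(1000*9.81) + 4.02^2/(2*9.81)
   = 14.9 + 16.718 + 0.8237
   = 32.441 m.
h_L = H1 - H2 = 44.576 - 32.441 = 12.135 m.

12.135


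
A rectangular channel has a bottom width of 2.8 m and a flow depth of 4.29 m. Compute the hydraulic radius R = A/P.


For a rectangular section:
Flow area A = b * y = 2.8 * 4.29 = 12.01 m^2.
Wetted perimeter P = b + 2y = 2.8 + 2*4.29 = 11.38 m.
Hydraulic radius R = A/P = 12.01 / 11.38 = 1.0555 m.

1.0555


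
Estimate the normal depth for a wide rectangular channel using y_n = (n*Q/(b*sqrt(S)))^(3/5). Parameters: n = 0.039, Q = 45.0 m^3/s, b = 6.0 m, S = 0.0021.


We use the wide-channel approximation y_n = (n*Q/(b*sqrt(S)))^(3/5).
sqrt(S) = sqrt(0.0021) = 0.045826.
Numerator: n*Q = 0.039 * 45.0 = 1.755.
Denominator: b*sqrt(S) = 6.0 * 0.045826 = 0.274956.
arg = 6.3829.
y_n = 6.3829^(3/5) = 3.041 m.

3.041


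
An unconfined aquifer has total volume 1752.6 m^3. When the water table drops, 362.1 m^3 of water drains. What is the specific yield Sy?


Specific yield Sy = Volume drained / Total volume.
Sy = 362.1 / 1752.6
   = 0.2066.

0.2066


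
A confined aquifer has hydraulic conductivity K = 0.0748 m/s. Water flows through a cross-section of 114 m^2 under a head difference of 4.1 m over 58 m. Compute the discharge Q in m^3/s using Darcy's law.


Darcy's law: Q = K * A * i, where i = dh/L.
Hydraulic gradient i = 4.1 / 58 = 0.07069.
Q = 0.0748 * 114 * 0.07069
  = 0.6028 m^3/s.

0.6028


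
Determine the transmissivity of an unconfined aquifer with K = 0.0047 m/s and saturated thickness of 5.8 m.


Transmissivity is defined as T = K * h.
T = 0.0047 * 5.8
  = 0.0273 m^2/s.

0.0273


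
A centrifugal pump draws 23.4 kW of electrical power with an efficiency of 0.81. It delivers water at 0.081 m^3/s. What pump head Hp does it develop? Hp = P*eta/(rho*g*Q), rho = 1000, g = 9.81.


Pump head formula: Hp = P * eta / (rho * g * Q).
Numerator: P * eta = 23.4 * 1000 * 0.81 = 18954.0 W.
Denominator: rho * g * Q = 1000 * 9.81 * 0.081 = 794.61.
Hp = 18954.0 / 794.61 = 23.85 m.

23.85


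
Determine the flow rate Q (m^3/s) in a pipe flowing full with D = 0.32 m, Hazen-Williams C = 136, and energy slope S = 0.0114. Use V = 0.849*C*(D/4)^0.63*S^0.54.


For a full circular pipe, R = D/4 = 0.32/4 = 0.08 m.
V = 0.849 * 136 * 0.08^0.63 * 0.0114^0.54
  = 0.849 * 136 * 0.203679 * 0.089275
  = 2.0995 m/s.
Pipe area A = pi*D^2/4 = pi*0.32^2/4 = 0.0804 m^2.
Q = A * V = 0.0804 * 2.0995 = 0.1689 m^3/s.

0.1689


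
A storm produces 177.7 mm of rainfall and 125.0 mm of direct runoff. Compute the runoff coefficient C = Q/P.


The runoff coefficient C = runoff depth / rainfall depth.
C = 125.0 / 177.7
  = 0.7034.

0.7034


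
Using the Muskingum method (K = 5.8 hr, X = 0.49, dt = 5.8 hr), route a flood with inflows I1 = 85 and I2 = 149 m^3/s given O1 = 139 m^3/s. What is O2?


Muskingum coefficients:
denom = 2*K*(1-X) + dt = 2*5.8*(1-0.49) + 5.8 = 11.716.
C0 = (dt - 2*K*X)/denom = (5.8 - 2*5.8*0.49)/11.716 = 0.0099.
C1 = (dt + 2*K*X)/denom = (5.8 + 2*5.8*0.49)/11.716 = 0.9802.
C2 = (2*K*(1-X) - dt)/denom = 0.0099.
O2 = C0*I2 + C1*I1 + C2*O1
   = 0.0099*149 + 0.9802*85 + 0.0099*139
   = 86.17 m^3/s.

86.17


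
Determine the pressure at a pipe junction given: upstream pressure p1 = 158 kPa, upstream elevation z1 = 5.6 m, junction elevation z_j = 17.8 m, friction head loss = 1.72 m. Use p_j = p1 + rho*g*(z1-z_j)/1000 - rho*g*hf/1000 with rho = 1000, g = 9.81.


Junction pressure: p_j = p1 + rho*g*(z1 - z_j)/1000 - rho*g*hf/1000.
Elevation term = 1000*9.81*(5.6 - 17.8)/1000 = -119.682 kPa.
Friction term = 1000*9.81*1.72/1000 = 16.873 kPa.
p_j = 158 + -119.682 - 16.873 = 21.44 kPa.

21.44


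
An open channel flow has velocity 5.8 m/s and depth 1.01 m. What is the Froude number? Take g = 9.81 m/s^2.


The Froude number is defined as Fr = V / sqrt(g*y).
g*y = 9.81 * 1.01 = 9.9081.
sqrt(g*y) = sqrt(9.9081) = 3.1477.
Fr = 5.8 / 3.1477 = 1.8426.

1.8426


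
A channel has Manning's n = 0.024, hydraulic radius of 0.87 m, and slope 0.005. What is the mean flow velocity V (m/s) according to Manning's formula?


Manning's equation gives V = (1/n) * R^(2/3) * S^(1/2).
First, compute R^(2/3) = 0.87^(2/3) = 0.9113.
Next, S^(1/2) = 0.005^(1/2) = 0.070711.
Then 1/n = 1/0.024 = 41.67.
V = 41.67 * 0.9113 * 0.070711 = 2.6851 m/s.

2.6851


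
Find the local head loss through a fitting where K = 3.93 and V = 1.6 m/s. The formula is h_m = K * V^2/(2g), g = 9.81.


Minor loss formula: h_m = K * V^2/(2g).
V^2 = 1.6^2 = 2.56.
V^2/(2g) = 2.56 / 19.62 = 0.1305 m.
h_m = 3.93 * 0.1305 = 0.5128 m.

0.5128


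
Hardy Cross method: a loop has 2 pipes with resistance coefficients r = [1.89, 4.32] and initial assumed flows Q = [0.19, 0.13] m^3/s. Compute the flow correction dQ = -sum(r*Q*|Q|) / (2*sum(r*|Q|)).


Numerator terms (r*Q*|Q|): 1.89*0.19*|0.19| = 0.0682; 4.32*0.13*|0.13| = 0.073.
Sum of numerator = 0.1412.
Denominator terms (r*|Q|): 1.89*|0.19| = 0.3591; 4.32*|0.13| = 0.5616.
2 * sum of denominator = 2 * 0.9207 = 1.8414.
dQ = -0.1412 / 1.8414 = -0.0767 m^3/s.

-0.0767


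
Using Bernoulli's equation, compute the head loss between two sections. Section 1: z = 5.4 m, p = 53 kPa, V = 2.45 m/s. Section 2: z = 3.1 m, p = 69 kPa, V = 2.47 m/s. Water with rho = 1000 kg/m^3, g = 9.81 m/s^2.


Total head at each section: H = z + p/(rho*g) + V^2/(2g).
H1 = 5.4 + 53*1000/(1000*9.81) + 2.45^2/(2*9.81)
   = 5.4 + 5.403 + 0.3059
   = 11.109 m.
H2 = 3.1 + 69*1000/(1000*9.81) + 2.47^2/(2*9.81)
   = 3.1 + 7.034 + 0.311
   = 10.445 m.
h_L = H1 - H2 = 11.109 - 10.445 = 0.664 m.

0.664


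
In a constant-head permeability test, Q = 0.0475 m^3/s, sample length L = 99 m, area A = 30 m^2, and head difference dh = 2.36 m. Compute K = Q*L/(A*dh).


From K = Q*L / (A*dh):
Numerator: Q*L = 0.0475 * 99 = 4.7025.
Denominator: A*dh = 30 * 2.36 = 70.8.
K = 4.7025 / 70.8 = 0.066419 m/s.

0.066419


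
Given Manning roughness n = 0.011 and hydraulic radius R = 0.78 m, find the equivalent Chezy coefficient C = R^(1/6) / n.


The Chezy coefficient relates to Manning's n through C = R^(1/6) / n.
R^(1/6) = 0.78^(1/6) = 0.959435.
C = 0.959435 / 0.011 = 87.22 m^(1/2)/s.

87.22


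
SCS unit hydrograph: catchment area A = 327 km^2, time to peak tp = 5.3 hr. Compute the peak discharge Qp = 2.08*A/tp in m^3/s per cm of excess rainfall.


SCS formula: Qp = 2.08 * A / tp.
Qp = 2.08 * 327 / 5.3
   = 680.16 / 5.3
   = 128.33 m^3/s per cm.

128.33


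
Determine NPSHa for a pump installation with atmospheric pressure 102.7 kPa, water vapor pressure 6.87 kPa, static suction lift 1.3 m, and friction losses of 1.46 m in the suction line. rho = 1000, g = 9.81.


NPSHa = p_atm/(rho*g) - z_s - hf_s - p_vap/(rho*g).
p_atm/(rho*g) = 102.7*1000 / (1000*9.81) = 10.469 m.
p_vap/(rho*g) = 6.87*1000 / (1000*9.81) = 0.7 m.
NPSHa = 10.469 - 1.3 - 1.46 - 0.7
      = 7.01 m.

7.01


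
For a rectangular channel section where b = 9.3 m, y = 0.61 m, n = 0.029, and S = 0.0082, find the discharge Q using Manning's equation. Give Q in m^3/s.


For a rectangular channel, the cross-sectional area A = b * y = 9.3 * 0.61 = 5.67 m^2.
The wetted perimeter P = b + 2y = 9.3 + 2*0.61 = 10.52 m.
Hydraulic radius R = A/P = 5.67/10.52 = 0.5393 m.
Velocity V = (1/n)*R^(2/3)*S^(1/2) = (1/0.029)*0.5393^(2/3)*0.0082^(1/2) = 2.0687 m/s.
Discharge Q = A * V = 5.67 * 2.0687 = 11.736 m^3/s.

11.736


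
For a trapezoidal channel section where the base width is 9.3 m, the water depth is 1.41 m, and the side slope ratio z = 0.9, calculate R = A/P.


For a trapezoidal section with side slope z:
A = (b + z*y)*y = (9.3 + 0.9*1.41)*1.41 = 14.902 m^2.
P = b + 2*y*sqrt(1 + z^2) = 9.3 + 2*1.41*sqrt(1 + 0.9^2) = 13.094 m.
R = A/P = 14.902 / 13.094 = 1.1381 m.

1.1381


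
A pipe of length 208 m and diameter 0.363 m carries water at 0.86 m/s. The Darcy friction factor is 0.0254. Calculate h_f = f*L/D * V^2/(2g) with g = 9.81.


Darcy-Weisbach equation: h_f = f * (L/D) * V^2/(2g).
f * L/D = 0.0254 * 208/0.363 = 14.5543.
V^2/(2g) = 0.86^2 / (2*9.81) = 0.7396 / 19.62 = 0.0377 m.
h_f = 14.5543 * 0.0377 = 0.549 m.

0.549


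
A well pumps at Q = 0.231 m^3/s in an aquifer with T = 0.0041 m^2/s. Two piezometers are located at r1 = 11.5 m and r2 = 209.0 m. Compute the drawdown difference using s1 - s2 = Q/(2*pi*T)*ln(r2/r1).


Thiem equation: s1 - s2 = Q/(2*pi*T) * ln(r2/r1).
ln(r2/r1) = ln(209.0/11.5) = 2.9.
Q/(2*pi*T) = 0.231 / (2*pi*0.0041) = 0.231 / 0.0258 = 8.967.
s1 - s2 = 8.967 * 2.9 = 26.0043 m.

26.0043


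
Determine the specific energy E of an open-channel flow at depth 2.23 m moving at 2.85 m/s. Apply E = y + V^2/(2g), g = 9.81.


Specific energy E = y + V^2/(2g).
Velocity head = V^2/(2g) = 2.85^2 / (2*9.81) = 8.1225 / 19.62 = 0.414 m.
E = 2.23 + 0.414 = 2.644 m.

2.644


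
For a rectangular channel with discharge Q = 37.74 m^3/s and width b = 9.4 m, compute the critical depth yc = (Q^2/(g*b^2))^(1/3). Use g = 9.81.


Using yc = (Q^2 / (g * b^2))^(1/3):
Q^2 = 37.74^2 = 1424.31.
g * b^2 = 9.81 * 9.4^2 = 9.81 * 88.36 = 866.81.
Q^2 / (g*b^2) = 1424.31 / 866.81 = 1.6432.
yc = 1.6432^(1/3) = 1.18 m.

1.18


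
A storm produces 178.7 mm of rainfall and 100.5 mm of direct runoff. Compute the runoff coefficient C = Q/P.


The runoff coefficient C = runoff depth / rainfall depth.
C = 100.5 / 178.7
  = 0.5624.

0.5624


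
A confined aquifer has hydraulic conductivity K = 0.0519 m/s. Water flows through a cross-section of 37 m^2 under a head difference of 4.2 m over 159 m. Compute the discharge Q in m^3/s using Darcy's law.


Darcy's law: Q = K * A * i, where i = dh/L.
Hydraulic gradient i = 4.2 / 159 = 0.026415.
Q = 0.0519 * 37 * 0.026415
  = 0.0507 m^3/s.

0.0507


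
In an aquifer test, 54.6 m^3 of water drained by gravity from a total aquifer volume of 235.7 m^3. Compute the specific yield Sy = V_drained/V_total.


Specific yield Sy = Volume drained / Total volume.
Sy = 54.6 / 235.7
   = 0.2317.

0.2317


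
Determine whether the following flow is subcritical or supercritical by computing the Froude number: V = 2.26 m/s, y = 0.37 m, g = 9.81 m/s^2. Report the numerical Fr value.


The Froude number is defined as Fr = V / sqrt(g*y).
g*y = 9.81 * 0.37 = 3.6297.
sqrt(g*y) = sqrt(3.6297) = 1.9052.
Fr = 2.26 / 1.9052 = 1.1862.
Since Fr > 1, the flow is supercritical.

1.1862


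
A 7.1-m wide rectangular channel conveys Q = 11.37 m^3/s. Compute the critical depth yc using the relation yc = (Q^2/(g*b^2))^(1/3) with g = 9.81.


Using yc = (Q^2 / (g * b^2))^(1/3):
Q^2 = 11.37^2 = 129.28.
g * b^2 = 9.81 * 7.1^2 = 9.81 * 50.41 = 494.52.
Q^2 / (g*b^2) = 129.28 / 494.52 = 0.2614.
yc = 0.2614^(1/3) = 0.6394 m.

0.6394


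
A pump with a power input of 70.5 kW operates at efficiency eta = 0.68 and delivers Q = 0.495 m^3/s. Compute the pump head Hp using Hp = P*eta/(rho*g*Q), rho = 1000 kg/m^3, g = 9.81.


Pump head formula: Hp = P * eta / (rho * g * Q).
Numerator: P * eta = 70.5 * 1000 * 0.68 = 47940.0 W.
Denominator: rho * g * Q = 1000 * 9.81 * 0.495 = 4855.95.
Hp = 47940.0 / 4855.95 = 9.87 m.

9.87


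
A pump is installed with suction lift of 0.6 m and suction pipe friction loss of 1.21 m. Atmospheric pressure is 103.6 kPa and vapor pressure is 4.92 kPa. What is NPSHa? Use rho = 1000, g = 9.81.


NPSHa = p_atm/(rho*g) - z_s - hf_s - p_vap/(rho*g).
p_atm/(rho*g) = 103.6*1000 / (1000*9.81) = 10.561 m.
p_vap/(rho*g) = 4.92*1000 / (1000*9.81) = 0.502 m.
NPSHa = 10.561 - 0.6 - 1.21 - 0.502
      = 8.25 m.

8.25


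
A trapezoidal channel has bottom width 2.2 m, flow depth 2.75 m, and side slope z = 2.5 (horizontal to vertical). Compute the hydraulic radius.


For a trapezoidal section with side slope z:
A = (b + z*y)*y = (2.2 + 2.5*2.75)*2.75 = 24.956 m^2.
P = b + 2*y*sqrt(1 + z^2) = 2.2 + 2*2.75*sqrt(1 + 2.5^2) = 17.009 m.
R = A/P = 24.956 / 17.009 = 1.4672 m.

1.4672


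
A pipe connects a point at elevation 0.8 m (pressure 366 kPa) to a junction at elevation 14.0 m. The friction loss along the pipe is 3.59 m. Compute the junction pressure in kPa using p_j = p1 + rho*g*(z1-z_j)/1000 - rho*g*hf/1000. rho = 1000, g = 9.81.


Junction pressure: p_j = p1 + rho*g*(z1 - z_j)/1000 - rho*g*hf/1000.
Elevation term = 1000*9.81*(0.8 - 14.0)/1000 = -129.492 kPa.
Friction term = 1000*9.81*3.59/1000 = 35.218 kPa.
p_j = 366 + -129.492 - 35.218 = 201.29 kPa.

201.29


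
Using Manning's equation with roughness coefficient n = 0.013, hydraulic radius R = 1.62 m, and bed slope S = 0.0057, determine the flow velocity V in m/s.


Manning's equation gives V = (1/n) * R^(2/3) * S^(1/2).
First, compute R^(2/3) = 1.62^(2/3) = 1.3794.
Next, S^(1/2) = 0.0057^(1/2) = 0.075498.
Then 1/n = 1/0.013 = 76.92.
V = 76.92 * 1.3794 * 0.075498 = 8.0107 m/s.

8.0107


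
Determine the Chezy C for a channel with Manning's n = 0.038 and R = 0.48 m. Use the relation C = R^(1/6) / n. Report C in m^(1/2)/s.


The Chezy coefficient relates to Manning's n through C = R^(1/6) / n.
R^(1/6) = 0.48^(1/6) = 0.884858.
C = 0.884858 / 0.038 = 23.29 m^(1/2)/s.

23.29


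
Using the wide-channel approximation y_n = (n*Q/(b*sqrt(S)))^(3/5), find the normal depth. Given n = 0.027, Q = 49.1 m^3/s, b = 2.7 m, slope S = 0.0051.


We use the wide-channel approximation y_n = (n*Q/(b*sqrt(S)))^(3/5).
sqrt(S) = sqrt(0.0051) = 0.071414.
Numerator: n*Q = 0.027 * 49.1 = 1.3257.
Denominator: b*sqrt(S) = 2.7 * 0.071414 = 0.192818.
arg = 6.8754.
y_n = 6.8754^(3/5) = 3.1796 m.

3.1796


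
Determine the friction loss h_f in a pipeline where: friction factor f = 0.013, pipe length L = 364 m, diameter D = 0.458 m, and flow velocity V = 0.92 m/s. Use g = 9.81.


Darcy-Weisbach equation: h_f = f * (L/D) * V^2/(2g).
f * L/D = 0.013 * 364/0.458 = 10.3319.
V^2/(2g) = 0.92^2 / (2*9.81) = 0.8464 / 19.62 = 0.0431 m.
h_f = 10.3319 * 0.0431 = 0.446 m.

0.446


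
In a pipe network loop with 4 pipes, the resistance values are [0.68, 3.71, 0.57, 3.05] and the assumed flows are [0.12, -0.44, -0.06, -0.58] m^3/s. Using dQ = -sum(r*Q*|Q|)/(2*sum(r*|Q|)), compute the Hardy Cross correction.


Numerator terms (r*Q*|Q|): 0.68*0.12*|0.12| = 0.0098; 3.71*-0.44*|-0.44| = -0.7183; 0.57*-0.06*|-0.06| = -0.0021; 3.05*-0.58*|-0.58| = -1.026.
Sum of numerator = -1.7365.
Denominator terms (r*|Q|): 0.68*|0.12| = 0.0816; 3.71*|-0.44| = 1.6324; 0.57*|-0.06| = 0.0342; 3.05*|-0.58| = 1.769.
2 * sum of denominator = 2 * 3.5172 = 7.0344.
dQ = --1.7365 / 7.0344 = 0.2469 m^3/s.

0.2469


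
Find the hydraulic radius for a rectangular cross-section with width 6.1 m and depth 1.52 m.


For a rectangular section:
Flow area A = b * y = 6.1 * 1.52 = 9.27 m^2.
Wetted perimeter P = b + 2y = 6.1 + 2*1.52 = 9.14 m.
Hydraulic radius R = A/P = 9.27 / 9.14 = 1.0144 m.

1.0144
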